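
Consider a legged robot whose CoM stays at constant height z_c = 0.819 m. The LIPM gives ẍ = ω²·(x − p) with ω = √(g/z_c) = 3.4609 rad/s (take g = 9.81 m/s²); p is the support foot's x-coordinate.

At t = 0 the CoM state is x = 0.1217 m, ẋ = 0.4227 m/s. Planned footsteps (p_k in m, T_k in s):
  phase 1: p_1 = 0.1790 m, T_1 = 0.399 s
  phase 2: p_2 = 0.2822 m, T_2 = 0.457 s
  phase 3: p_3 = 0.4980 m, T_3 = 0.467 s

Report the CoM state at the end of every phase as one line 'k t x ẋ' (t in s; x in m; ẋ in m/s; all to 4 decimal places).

1 0.3990 0.2854 0.5244
2 0.8560 0.6432 1.3550
3 1.3230 1.8245 4.7602

phase 1: p=0.1790, T=0.399, ωT=1.380899, cosh=2.114915, sinh=1.863562; start (x,ẋ)=(0.121700, 0.422700) → end (x,ẋ)=(0.285423, 0.524412)
phase 2: p=0.2822, T=0.457, ωT=1.581631, cosh=2.534261, sinh=2.328621; start (x,ẋ)=(0.285423, 0.524412) → end (x,ẋ)=(0.643212, 1.354973)
phase 3: p=0.4980, T=0.467, ωT=1.616240, cosh=2.616386, sinh=2.417742; start (x,ẋ)=(0.643212, 1.354973) → end (x,ẋ)=(1.824499, 4.760206)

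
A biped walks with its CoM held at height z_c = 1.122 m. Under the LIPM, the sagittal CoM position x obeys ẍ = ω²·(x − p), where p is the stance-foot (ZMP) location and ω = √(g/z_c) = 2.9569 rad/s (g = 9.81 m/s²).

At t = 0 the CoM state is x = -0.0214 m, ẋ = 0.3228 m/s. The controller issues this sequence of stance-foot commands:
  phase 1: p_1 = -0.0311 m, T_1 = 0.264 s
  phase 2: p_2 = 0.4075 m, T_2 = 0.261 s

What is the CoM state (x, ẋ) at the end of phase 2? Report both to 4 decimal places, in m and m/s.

phase 1: p=-0.0311, T=0.264, ωT=0.780622, cosh=1.320475, sinh=0.862354; start (x,ẋ)=(-0.021400, 0.322800) → end (x,ẋ)=(0.075850, 0.450983)
phase 2: p=0.4075, T=0.261, ωT=0.771751, cosh=1.312877, sinh=0.850674; start (x,ẋ)=(0.075850, 0.450983) → end (x,ẋ)=(0.101829, -0.242132)

x = 0.1018, ẋ = -0.2421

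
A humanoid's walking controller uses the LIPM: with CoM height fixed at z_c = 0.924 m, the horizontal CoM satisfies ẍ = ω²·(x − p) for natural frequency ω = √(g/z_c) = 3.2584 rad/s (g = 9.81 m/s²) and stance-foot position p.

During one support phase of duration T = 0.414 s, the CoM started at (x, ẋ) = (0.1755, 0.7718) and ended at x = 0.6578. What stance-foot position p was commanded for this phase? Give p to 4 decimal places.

ωT = 3.2584·0.414 = 1.348978; cosh(ωT) = 2.056495, sinh(ωT) = 1.796989
x(T) = p + (x₀−p)·cosh(ωT) + (ẋ₀/ω)·sinh(ωT) ⇒ p·(1 − cosh) = x(T) − x₀·cosh − (ẋ₀/ω)·sinh
numerator   = 0.6578 − (0.1755)·2.056495 − (0.7718/3.2584)·1.796989 = -0.128758
denominator = 1 − 2.056495 = -1.056495
p = -0.128758 / -1.056495 = 0.1219

p = 0.1219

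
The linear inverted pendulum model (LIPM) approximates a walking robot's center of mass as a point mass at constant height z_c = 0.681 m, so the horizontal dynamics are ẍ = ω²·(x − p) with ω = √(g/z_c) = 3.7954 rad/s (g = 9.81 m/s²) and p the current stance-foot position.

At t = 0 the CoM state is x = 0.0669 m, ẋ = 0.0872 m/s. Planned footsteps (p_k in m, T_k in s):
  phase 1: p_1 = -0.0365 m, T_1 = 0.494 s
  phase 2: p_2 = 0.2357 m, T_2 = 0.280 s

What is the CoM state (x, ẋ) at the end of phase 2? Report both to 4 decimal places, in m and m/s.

phase 1: p=-0.0365, T=0.494, ωT=1.874928, cosh=3.336857, sinh=3.183490; start (x,ẋ)=(0.066900, 0.087200) → end (x,ẋ)=(0.381672, 1.540317)
phase 2: p=0.2357, T=0.280, ωT=1.062712, cosh=1.619863, sinh=1.274346; start (x,ẋ)=(0.381672, 1.540317) → end (x,ẋ)=(0.989333, 3.201120)

x = 0.9893, ẋ = 3.2011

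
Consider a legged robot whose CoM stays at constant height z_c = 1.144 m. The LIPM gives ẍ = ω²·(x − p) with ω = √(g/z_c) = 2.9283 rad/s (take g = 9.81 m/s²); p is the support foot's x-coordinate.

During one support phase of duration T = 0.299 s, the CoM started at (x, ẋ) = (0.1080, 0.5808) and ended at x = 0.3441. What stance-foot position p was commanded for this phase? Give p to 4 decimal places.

ωT = 2.9283·0.299 = 0.875562; cosh(ωT) = 1.408426, sinh(ωT) = 0.991798
x(T) = p + (x₀−p)·cosh(ωT) + (ẋ₀/ω)·sinh(ωT) ⇒ p·(1 − cosh) = x(T) − x₀·cosh − (ẋ₀/ω)·sinh
numerator   = 0.3441 − (0.1080)·1.408426 − (0.5808/2.9283)·0.991798 = -0.004723
denominator = 1 − 1.408426 = -0.408426
p = -0.004723 / -0.408426 = 0.0116

p = 0.0116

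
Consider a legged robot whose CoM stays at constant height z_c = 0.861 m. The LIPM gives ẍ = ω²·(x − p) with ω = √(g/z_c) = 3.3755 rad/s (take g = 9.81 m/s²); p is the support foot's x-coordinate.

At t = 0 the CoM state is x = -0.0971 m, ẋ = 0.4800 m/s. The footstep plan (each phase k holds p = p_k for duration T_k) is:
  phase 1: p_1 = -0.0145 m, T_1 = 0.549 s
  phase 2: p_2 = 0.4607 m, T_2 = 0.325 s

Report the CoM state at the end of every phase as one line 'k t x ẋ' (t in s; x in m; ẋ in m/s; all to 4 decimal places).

phase 1: p=-0.0145, T=0.549, ωT=1.853150, cosh=3.268312, sinh=3.111569; start (x,ẋ)=(-0.097100, 0.480000) → end (x,ẋ)=(0.158006, 0.701234)
phase 2: p=0.4607, T=0.325, ωT=1.097038, cosh=1.664569, sinh=1.330710; start (x,ẋ)=(0.158006, 0.701234) → end (x,ẋ)=(0.233290, -0.192392)

1 0.5490 0.1580 0.7012
2 0.8740 0.2333 -0.1924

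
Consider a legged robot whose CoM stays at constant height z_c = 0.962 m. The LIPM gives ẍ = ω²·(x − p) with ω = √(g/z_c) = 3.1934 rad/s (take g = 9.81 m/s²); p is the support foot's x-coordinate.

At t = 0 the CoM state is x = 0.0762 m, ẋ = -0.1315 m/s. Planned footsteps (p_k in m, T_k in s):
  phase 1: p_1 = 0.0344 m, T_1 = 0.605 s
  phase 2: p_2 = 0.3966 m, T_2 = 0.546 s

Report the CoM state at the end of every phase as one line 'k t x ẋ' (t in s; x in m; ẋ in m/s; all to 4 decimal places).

1 0.6050 0.0426 -0.0123
2 1.1510 -0.6573 -3.1698

phase 1: p=0.0344, T=0.605, ωT=1.932007, cosh=3.524104, sinh=3.379247; start (x,ẋ)=(0.076200, -0.131500) → end (x,ẋ)=(0.042555, -0.012344)
phase 2: p=0.3966, T=0.546, ωT=1.743596, cosh=2.946380, sinh=2.771490; start (x,ẋ)=(0.042555, -0.012344) → end (x,ẋ)=(-0.657265, -3.169840)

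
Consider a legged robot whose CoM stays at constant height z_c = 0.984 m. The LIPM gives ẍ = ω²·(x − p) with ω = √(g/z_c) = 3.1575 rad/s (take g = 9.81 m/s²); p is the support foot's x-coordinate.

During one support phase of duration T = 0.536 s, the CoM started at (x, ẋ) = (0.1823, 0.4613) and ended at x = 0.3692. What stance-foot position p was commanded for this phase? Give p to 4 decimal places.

p = 0.2910

ωT = 3.1575·0.536 = 1.692420; cosh(ωT) = 2.808343, sinh(ωT) = 2.624269
x(T) = p + (x₀−p)·cosh(ωT) + (ẋ₀/ω)·sinh(ωT) ⇒ p·(1 − cosh) = x(T) − x₀·cosh − (ẋ₀/ω)·sinh
numerator   = 0.3692 − (0.1823)·2.808343 − (0.4613/3.1575)·2.624269 = -0.526158
denominator = 1 − 2.808343 = -1.808343
p = -0.526158 / -1.808343 = 0.2910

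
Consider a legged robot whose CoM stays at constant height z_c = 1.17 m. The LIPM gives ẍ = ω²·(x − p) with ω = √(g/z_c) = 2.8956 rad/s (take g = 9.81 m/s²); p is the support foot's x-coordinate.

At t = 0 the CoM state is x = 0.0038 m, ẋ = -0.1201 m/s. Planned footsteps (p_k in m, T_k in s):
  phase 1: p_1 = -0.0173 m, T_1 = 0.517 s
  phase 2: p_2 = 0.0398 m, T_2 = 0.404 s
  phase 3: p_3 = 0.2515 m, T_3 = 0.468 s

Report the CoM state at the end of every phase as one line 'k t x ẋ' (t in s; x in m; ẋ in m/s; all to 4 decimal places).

phase 1: p=-0.0173, T=0.517, ωT=1.497025, cosh=2.346086, sinh=2.122291; start (x,ẋ)=(0.003800, -0.120100) → end (x,ẋ)=(-0.055823, -0.152099)
phase 2: p=0.0398, T=0.404, ωT=1.169822, cosh=1.765921, sinh=1.455499; start (x,ẋ)=(-0.055823, -0.152099) → end (x,ẋ)=(-0.205517, -0.671603)
phase 3: p=0.2515, T=0.468, ωT=1.355141, cosh=2.067609, sinh=1.809698; start (x,ẋ)=(-0.205517, -0.671603) → end (x,ẋ)=(-1.113172, -3.783456)

1 0.5170 -0.0558 -0.1521
2 0.9210 -0.2055 -0.6716
3 1.3890 -1.1132 -3.7835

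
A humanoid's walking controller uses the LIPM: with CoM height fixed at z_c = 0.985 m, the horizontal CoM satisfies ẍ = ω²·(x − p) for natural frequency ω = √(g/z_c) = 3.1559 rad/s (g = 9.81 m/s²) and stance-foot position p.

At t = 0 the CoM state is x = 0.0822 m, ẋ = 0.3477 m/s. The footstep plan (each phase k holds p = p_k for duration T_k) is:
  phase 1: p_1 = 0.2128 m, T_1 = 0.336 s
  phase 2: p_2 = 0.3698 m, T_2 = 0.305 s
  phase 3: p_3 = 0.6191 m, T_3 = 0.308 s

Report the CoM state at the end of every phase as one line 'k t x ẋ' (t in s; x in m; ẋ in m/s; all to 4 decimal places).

phase 1: p=0.2128, T=0.336, ωT=1.060382, cosh=1.616899, sinh=1.270576; start (x,ẋ)=(0.082200, 0.347700) → end (x,ẋ)=(0.141618, 0.038515)
phase 2: p=0.3698, T=0.305, ωT=0.962549, cosh=1.500141, sinh=1.118223; start (x,ẋ)=(0.141618, 0.038515) → end (x,ẋ)=(0.041142, -0.747476)
phase 3: p=0.6191, T=0.308, ωT=0.972017, cosh=1.510795, sinh=1.132476; start (x,ẋ)=(0.041142, -0.747476) → end (x,ẋ)=(-0.522304, -3.194895)

1 0.3360 0.1416 0.0385
2 0.6410 0.0411 -0.7475
3 0.9490 -0.5223 -3.1949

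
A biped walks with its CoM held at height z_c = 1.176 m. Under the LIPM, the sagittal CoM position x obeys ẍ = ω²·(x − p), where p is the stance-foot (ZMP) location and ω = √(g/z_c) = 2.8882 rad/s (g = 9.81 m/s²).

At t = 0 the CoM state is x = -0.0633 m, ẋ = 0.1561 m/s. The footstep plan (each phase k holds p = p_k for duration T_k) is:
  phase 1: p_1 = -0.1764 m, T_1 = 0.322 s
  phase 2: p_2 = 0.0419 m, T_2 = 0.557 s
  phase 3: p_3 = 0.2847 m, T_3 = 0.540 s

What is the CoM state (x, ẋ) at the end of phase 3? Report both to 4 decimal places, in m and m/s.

phase 1: p=-0.1764, T=0.322, ωT=0.930000, cosh=1.464532, sinh=1.069978; start (x,ẋ)=(-0.063300, 0.156100) → end (x,ẋ)=(0.047068, 0.578128)
phase 2: p=0.0419, T=0.557, ωT=1.608727, cosh=2.598295, sinh=2.398153; start (x,ẋ)=(0.047068, 0.578128) → end (x,ẋ)=(0.535364, 1.537943)
phase 3: p=0.2847, T=0.540, ωT=1.559628, cosh=2.483633, sinh=2.273419; start (x,ẋ)=(0.535364, 1.537943) → end (x,ẋ)=(2.117835, 5.465569)

x = 2.1178, ẋ = 5.4656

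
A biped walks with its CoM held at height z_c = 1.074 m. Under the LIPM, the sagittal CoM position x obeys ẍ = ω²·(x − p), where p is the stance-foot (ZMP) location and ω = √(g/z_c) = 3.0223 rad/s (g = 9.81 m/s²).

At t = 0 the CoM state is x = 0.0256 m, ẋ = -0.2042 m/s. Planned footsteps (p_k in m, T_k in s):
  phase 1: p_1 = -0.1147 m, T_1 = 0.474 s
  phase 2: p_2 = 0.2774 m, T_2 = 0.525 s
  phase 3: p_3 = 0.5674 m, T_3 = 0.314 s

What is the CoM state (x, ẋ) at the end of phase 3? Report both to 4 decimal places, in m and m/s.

x = -0.4284, ẋ = -2.5884

phase 1: p=-0.1147, T=0.474, ωT=1.432570, cosh=2.214074, sinh=1.975379; start (x,ẋ)=(0.025600, -0.204200) → end (x,ẋ)=(0.062469, 0.385504)
phase 2: p=0.2774, T=0.525, ωT=1.586708, cosh=2.546114, sinh=2.341516; start (x,ẋ)=(0.062469, 0.385504) → end (x,ẋ)=(0.028829, -0.539479)
phase 3: p=0.5674, T=0.314, ωT=0.949002, cosh=1.485129, sinh=1.098002; start (x,ẋ)=(0.028829, -0.539479) → end (x,ẋ)=(-0.428440, -2.588438)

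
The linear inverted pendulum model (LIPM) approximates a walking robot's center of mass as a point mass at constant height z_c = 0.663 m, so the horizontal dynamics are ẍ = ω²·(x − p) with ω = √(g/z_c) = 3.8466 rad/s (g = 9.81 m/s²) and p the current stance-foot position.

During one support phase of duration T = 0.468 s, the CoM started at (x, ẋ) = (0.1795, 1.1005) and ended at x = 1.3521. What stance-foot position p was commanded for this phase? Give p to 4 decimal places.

p = 0.0226

ωT = 3.8466·0.468 = 1.800209; cosh(ωT) = 3.108088, sinh(ωT) = 2.942823
x(T) = p + (x₀−p)·cosh(ωT) + (ẋ₀/ω)·sinh(ωT) ⇒ p·(1 − cosh) = x(T) − x₀·cosh − (ẋ₀/ω)·sinh
numerator   = 1.3521 − (0.1795)·3.108088 − (1.1005/3.8466)·2.942823 = -0.047734
denominator = 1 − 3.108088 = -2.108088
p = -0.047734 / -2.108088 = 0.0226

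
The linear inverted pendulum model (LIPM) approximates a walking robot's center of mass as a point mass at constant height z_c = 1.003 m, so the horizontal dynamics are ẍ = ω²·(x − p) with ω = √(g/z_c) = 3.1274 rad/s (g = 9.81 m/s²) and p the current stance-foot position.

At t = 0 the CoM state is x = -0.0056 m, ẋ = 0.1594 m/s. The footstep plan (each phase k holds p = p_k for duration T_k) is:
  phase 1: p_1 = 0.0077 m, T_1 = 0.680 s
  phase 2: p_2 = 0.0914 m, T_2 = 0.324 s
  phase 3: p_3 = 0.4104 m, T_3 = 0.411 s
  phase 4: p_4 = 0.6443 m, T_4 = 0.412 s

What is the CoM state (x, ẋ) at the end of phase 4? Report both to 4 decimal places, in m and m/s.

phase 1: p=0.0077, T=0.680, ωT=2.126632, cosh=4.252906, sinh=4.133668; start (x,ẋ)=(-0.005600, 0.159400) → end (x,ẋ)=(0.161825, 0.505976)
phase 2: p=0.0914, T=0.324, ωT=1.013278, cosh=1.558821, sinh=1.195794; start (x,ẋ)=(0.161825, 0.505976) → end (x,ẋ)=(0.394644, 1.052094)
phase 3: p=0.4104, T=0.411, ωT=1.285361, cosh=1.946263, sinh=1.669712; start (x,ẋ)=(0.394644, 1.052094) → end (x,ẋ)=(0.941446, 1.965379)
phase 4: p=0.6443, T=0.412, ωT=1.288489, cosh=1.951494, sinh=1.675807; start (x,ẋ)=(0.941446, 1.965379) → end (x,ẋ)=(2.277321, 5.392745)

x = 2.2773, ẋ = 5.3927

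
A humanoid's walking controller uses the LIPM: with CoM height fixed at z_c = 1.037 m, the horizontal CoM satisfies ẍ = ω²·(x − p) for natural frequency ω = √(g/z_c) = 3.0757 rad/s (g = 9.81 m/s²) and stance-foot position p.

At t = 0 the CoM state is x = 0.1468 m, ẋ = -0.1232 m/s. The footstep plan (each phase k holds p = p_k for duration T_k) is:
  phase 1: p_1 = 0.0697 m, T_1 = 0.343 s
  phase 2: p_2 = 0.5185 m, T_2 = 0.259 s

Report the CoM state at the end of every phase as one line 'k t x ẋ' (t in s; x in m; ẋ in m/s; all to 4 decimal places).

phase 1: p=0.0697, T=0.343, ωT=1.054965, cosh=1.610040, sinh=1.261835; start (x,ẋ)=(0.146800, -0.123200) → end (x,ẋ)=(0.143290, 0.100870)
phase 2: p=0.5185, T=0.259, ωT=0.796606, cosh=1.334429, sinh=0.883572; start (x,ẋ)=(0.143290, 0.100870) → end (x,ẋ)=(0.046787, -0.885067)

1 0.3430 0.1433 0.1009
2 0.6020 0.0468 -0.8851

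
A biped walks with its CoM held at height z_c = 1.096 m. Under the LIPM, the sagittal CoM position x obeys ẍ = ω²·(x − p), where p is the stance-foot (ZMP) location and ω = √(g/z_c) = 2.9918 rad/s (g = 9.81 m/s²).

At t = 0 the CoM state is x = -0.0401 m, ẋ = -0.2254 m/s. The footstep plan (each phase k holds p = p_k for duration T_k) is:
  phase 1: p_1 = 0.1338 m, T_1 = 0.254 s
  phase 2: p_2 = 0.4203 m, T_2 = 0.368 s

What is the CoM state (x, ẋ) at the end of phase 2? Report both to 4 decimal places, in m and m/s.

phase 1: p=0.1338, T=0.254, ωT=0.759917, cosh=1.302902, sinh=0.835197; start (x,ẋ)=(-0.040100, -0.225400) → end (x,ẋ)=(-0.155698, -0.728205)
phase 2: p=0.4203, T=0.368, ωT=1.100982, cosh=1.669831, sinh=1.337287; start (x,ẋ)=(-0.155698, -0.728205) → end (x,ẋ)=(-0.867016, -3.520488)

x = -0.8670, ẋ = -3.5205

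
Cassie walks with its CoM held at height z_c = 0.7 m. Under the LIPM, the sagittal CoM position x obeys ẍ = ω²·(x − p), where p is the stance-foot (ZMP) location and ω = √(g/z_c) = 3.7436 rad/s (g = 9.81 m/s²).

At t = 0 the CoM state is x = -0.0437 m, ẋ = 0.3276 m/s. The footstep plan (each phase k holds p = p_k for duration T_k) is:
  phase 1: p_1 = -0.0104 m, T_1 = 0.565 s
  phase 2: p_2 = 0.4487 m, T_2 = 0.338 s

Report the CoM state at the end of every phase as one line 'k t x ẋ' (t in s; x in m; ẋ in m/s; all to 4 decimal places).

1 0.5650 0.2070 0.8685
2 0.9030 0.3647 0.1860

phase 1: p=-0.0104, T=0.565, ωT=2.115134, cosh=4.205657, sinh=4.085040; start (x,ẋ)=(-0.043700, 0.327600) → end (x,ẋ)=(0.207031, 0.868524)
phase 2: p=0.4487, T=0.338, ωT=1.265337, cosh=1.913215, sinh=1.631071; start (x,ẋ)=(0.207031, 0.868524) → end (x,ẋ)=(0.364747, 0.186023)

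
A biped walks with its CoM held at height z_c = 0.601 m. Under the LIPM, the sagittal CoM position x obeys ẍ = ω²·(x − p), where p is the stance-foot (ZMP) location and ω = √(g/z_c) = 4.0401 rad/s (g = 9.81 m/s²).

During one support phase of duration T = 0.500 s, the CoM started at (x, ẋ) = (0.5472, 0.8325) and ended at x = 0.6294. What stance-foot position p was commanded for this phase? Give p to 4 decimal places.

p = 0.7873

ωT = 4.0401·0.500 = 2.020050; cosh(ωT) = 3.835675, sinh(ωT) = 3.703027
x(T) = p + (x₀−p)·cosh(ωT) + (ẋ₀/ω)·sinh(ωT) ⇒ p·(1 − cosh) = x(T) − x₀·cosh − (ẋ₀/ω)·sinh
numerator   = 0.6294 − (0.5472)·3.835675 − (0.8325/4.0401)·3.703027 = -2.232524
denominator = 1 − 3.835675 = -2.835675
p = -2.232524 / -2.835675 = 0.7873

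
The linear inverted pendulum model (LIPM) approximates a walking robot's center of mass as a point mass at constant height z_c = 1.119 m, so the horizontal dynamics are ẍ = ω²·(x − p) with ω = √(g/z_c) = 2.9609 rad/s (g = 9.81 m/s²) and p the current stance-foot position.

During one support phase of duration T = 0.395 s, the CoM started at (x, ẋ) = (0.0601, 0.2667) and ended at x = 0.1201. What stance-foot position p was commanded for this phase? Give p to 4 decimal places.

p = 0.1529

ωT = 2.9609·0.395 = 1.169556; cosh(ωT) = 1.765533, sinh(ωT) = 1.455028
x(T) = p + (x₀−p)·cosh(ωT) + (ẋ₀/ω)·sinh(ωT) ⇒ p·(1 − cosh) = x(T) − x₀·cosh − (ẋ₀/ω)·sinh
numerator   = 0.1201 − (0.0601)·1.765533 − (0.2667/2.9609)·1.455028 = -0.117069
denominator = 1 − 1.765533 = -0.765533
p = -0.117069 / -0.765533 = 0.1529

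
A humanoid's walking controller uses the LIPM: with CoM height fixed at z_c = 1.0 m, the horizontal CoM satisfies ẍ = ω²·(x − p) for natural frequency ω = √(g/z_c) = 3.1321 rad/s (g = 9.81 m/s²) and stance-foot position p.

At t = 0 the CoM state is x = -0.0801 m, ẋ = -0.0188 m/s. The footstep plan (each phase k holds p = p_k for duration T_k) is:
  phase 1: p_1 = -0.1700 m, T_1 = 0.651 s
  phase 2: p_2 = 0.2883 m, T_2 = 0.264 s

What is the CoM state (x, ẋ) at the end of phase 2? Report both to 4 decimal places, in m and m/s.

phase 1: p=-0.1700, T=0.651, ωT=2.038997, cosh=3.906530, sinh=3.776370; start (x,ẋ)=(-0.080100, -0.018800) → end (x,ẋ)=(0.158530, 0.989892)
phase 2: p=0.2883, T=0.264, ωT=0.826874, cosh=1.361788, sinh=0.924374; start (x,ẋ)=(0.158530, 0.989892) → end (x,ẋ)=(0.403726, 0.972308)

x = 0.4037, ẋ = 0.9723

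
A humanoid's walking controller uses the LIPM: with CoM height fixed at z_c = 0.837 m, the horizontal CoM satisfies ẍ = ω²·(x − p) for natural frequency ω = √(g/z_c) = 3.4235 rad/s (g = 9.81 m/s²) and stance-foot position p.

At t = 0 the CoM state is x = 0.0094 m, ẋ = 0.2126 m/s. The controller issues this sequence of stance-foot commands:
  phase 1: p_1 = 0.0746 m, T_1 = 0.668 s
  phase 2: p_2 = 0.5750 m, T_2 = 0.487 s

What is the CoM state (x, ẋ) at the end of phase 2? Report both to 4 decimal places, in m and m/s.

phase 1: p=0.0746, T=0.668, ωT=2.286898, cosh=4.972967, sinh=4.871386; start (x,ẋ)=(0.009400, 0.212600) → end (x,ẋ)=(0.052877, -0.030100)
phase 2: p=0.5750, T=0.487, ωT=1.667245, cosh=2.743158, sinh=2.554392; start (x,ẋ)=(0.052877, -0.030100) → end (x,ẋ)=(-0.879726, -4.648518)

x = -0.8797, ẋ = -4.6485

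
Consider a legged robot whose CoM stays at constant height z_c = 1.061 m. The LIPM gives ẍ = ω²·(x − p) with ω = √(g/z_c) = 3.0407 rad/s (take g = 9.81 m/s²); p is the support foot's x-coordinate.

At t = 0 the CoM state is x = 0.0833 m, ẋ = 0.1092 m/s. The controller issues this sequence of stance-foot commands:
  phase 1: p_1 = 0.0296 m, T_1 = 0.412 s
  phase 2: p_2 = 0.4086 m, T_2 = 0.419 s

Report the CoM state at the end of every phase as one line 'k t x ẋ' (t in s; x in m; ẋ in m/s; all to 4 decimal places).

phase 1: p=0.0296, T=0.412, ωT=1.252768, cosh=1.892866, sinh=1.607153; start (x,ẋ)=(0.083300, 0.109200) → end (x,ẋ)=(0.188964, 0.469126)
phase 2: p=0.4086, T=0.419, ωT=1.274053, cosh=1.927505, sinh=1.647810; start (x,ẋ)=(0.188964, 0.469126) → end (x,ẋ)=(0.239479, -0.196241)

1 0.4120 0.1890 0.4691
2 0.8310 0.2395 -0.1962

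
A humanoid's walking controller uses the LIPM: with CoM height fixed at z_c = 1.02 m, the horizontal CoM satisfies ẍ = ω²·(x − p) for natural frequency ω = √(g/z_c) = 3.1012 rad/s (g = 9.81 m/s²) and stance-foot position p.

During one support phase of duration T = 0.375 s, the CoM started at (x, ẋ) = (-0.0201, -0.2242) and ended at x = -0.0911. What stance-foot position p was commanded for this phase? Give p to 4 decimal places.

p = -0.0642

ωT = 3.1012·0.375 = 1.162950; cosh(ωT) = 1.755960, sinh(ωT) = 1.443397
x(T) = p + (x₀−p)·cosh(ωT) + (ẋ₀/ω)·sinh(ωT) ⇒ p·(1 − cosh) = x(T) − x₀·cosh − (ẋ₀/ω)·sinh
numerator   = -0.0911 − (-0.0201)·1.755960 − (-0.2242/3.1012)·1.443397 = 0.048545
denominator = 1 − 1.755960 = -0.755960
p = 0.048545 / -0.755960 = -0.0642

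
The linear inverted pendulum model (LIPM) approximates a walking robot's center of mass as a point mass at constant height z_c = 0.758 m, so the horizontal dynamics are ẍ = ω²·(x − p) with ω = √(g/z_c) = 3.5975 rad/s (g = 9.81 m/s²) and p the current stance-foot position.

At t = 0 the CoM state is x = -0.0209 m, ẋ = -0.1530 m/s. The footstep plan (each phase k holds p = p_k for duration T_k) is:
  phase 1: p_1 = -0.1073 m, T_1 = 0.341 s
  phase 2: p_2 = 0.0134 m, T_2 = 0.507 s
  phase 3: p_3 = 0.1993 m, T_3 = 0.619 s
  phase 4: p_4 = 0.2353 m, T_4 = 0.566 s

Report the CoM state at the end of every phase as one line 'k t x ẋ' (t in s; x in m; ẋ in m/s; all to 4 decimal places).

1 0.3410 -0.0136 0.2011
2 0.8480 0.0963 0.3462
3 1.4670 0.1570 -0.0749
4 2.0330 -0.1481 -1.3524

phase 1: p=-0.1073, T=0.341, ωT=1.226748, cosh=1.851682, sinh=1.558438; start (x,ẋ)=(-0.020900, -0.153000) → end (x,ẋ)=(-0.013594, 0.201092)
phase 2: p=0.0134, T=0.507, ωT=1.823933, cosh=3.178783, sinh=3.017394; start (x,ẋ)=(-0.013594, 0.201092) → end (x,ẋ)=(0.096257, 0.346204)
phase 3: p=0.1993, T=0.619, ωT=2.226853, cosh=4.689254, sinh=4.581387; start (x,ẋ)=(0.096257, 0.346204) → end (x,ẋ)=(0.156993, -0.074870)
phase 4: p=0.2353, T=0.566, ωT=2.036185, cosh=3.895926, sinh=3.765400; start (x,ẋ)=(0.156993, -0.074870) → end (x,ẋ)=(-0.148143, -1.352438)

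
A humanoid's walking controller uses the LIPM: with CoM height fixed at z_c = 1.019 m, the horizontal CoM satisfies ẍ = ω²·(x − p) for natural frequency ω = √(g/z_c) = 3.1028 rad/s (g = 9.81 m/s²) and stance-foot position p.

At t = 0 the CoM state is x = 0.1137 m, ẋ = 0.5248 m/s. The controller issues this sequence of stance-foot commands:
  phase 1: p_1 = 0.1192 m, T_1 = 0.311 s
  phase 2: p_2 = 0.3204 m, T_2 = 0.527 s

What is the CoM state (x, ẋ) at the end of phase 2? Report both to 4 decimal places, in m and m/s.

phase 1: p=0.1192, T=0.311, ωT=0.964971, cosh=1.502853, sinh=1.121858; start (x,ẋ)=(0.113700, 0.524800) → end (x,ẋ)=(0.300683, 0.769552)
phase 2: p=0.3204, T=0.527, ωT=1.635176, cosh=2.662638, sinh=2.467720; start (x,ẋ)=(0.300683, 0.769552) → end (x,ẋ)=(0.879940, 1.898067)

x = 0.8799, ẋ = 1.8981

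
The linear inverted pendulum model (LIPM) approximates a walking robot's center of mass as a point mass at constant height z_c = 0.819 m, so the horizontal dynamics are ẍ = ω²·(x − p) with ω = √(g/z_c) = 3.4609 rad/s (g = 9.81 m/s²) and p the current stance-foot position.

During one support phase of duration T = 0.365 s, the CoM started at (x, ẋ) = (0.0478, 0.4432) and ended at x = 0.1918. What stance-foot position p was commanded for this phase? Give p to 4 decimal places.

ωT = 3.4609·0.365 = 1.263229; cosh(ωT) = 1.909781, sinh(ωT) = 1.627041
x(T) = p + (x₀−p)·cosh(ωT) + (ẋ₀/ω)·sinh(ωT) ⇒ p·(1 − cosh) = x(T) − x₀·cosh − (ẋ₀/ω)·sinh
numerator   = 0.1918 − (0.0478)·1.909781 − (0.4432/3.4609)·1.627041 = -0.107845
denominator = 1 − 1.909781 = -0.909781
p = -0.107845 / -0.909781 = 0.1185

p = 0.1185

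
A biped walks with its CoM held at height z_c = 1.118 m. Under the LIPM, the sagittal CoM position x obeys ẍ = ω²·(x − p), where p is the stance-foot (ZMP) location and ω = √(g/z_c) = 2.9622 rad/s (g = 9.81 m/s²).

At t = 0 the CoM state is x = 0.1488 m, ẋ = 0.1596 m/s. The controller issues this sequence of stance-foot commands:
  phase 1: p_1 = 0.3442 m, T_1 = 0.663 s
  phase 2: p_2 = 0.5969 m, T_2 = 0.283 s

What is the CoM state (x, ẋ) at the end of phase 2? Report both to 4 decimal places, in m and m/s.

phase 1: p=0.3442, T=0.663, ωT=1.963939, cosh=3.633824, sinh=3.493519; start (x,ẋ)=(0.148800, 0.159600) → end (x,ẋ)=(-0.177622, -1.442139)
phase 2: p=0.5969, T=0.283, ωT=0.838303, cosh=1.372441, sinh=0.939997; start (x,ẋ)=(-0.177622, -1.442139) → end (x,ẋ)=(-0.923722, -4.135878)

x = -0.9237, ẋ = -4.1359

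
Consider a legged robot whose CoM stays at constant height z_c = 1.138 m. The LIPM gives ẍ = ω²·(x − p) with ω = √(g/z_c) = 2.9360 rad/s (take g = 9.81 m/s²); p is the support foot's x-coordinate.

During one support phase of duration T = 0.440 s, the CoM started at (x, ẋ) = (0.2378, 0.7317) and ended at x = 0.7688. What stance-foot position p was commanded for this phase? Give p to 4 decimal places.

ωT = 2.9360·0.440 = 1.291840; cosh(ωT) = 1.957121, sinh(ωT) = 1.682356
x(T) = p + (x₀−p)·cosh(ωT) + (ẋ₀/ω)·sinh(ωT) ⇒ p·(1 − cosh) = x(T) − x₀·cosh − (ẋ₀/ω)·sinh
numerator   = 0.7688 − (0.2378)·1.957121 − (0.7317/2.9360)·1.682356 = -0.115874
denominator = 1 − 1.957121 = -0.957121
p = -0.115874 / -0.957121 = 0.1211

p = 0.1211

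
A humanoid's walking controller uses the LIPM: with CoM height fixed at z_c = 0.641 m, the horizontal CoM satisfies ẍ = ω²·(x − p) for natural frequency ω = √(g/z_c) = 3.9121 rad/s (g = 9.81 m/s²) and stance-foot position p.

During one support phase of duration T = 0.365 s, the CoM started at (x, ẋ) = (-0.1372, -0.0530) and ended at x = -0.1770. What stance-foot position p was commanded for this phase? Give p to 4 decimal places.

ωT = 3.9121·0.365 = 1.427917; cosh(ωT) = 2.204905, sinh(ωT) = 1.965097
x(T) = p + (x₀−p)·cosh(ωT) + (ẋ₀/ω)·sinh(ωT) ⇒ p·(1 − cosh) = x(T) − x₀·cosh − (ẋ₀/ω)·sinh
numerator   = -0.1770 − (-0.1372)·2.204905 − (-0.0530/3.9121)·1.965097 = 0.152136
denominator = 1 − 2.204905 = -1.204905
p = 0.152136 / -1.204905 = -0.1263

p = -0.1263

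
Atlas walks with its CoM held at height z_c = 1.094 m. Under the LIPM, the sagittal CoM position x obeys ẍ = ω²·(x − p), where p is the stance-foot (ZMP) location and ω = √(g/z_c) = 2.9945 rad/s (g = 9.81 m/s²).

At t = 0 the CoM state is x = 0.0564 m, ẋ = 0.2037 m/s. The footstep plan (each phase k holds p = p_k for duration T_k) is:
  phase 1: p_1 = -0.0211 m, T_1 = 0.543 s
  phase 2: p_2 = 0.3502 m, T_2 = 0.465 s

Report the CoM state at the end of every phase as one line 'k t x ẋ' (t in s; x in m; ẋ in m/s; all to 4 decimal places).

phase 1: p=-0.0211, T=0.543, ωT=1.626014, cosh=2.640140, sinh=2.443428; start (x,ẋ)=(0.056400, 0.203700) → end (x,ẋ)=(0.349724, 1.104852)
phase 2: p=0.3502, T=0.465, ωT=1.392443, cosh=2.136568, sinh=1.888100; start (x,ẋ)=(0.349724, 1.104852) → end (x,ẋ)=(1.045818, 2.357903)

1 0.5430 0.3497 1.1049
2 1.0080 1.0458 2.3579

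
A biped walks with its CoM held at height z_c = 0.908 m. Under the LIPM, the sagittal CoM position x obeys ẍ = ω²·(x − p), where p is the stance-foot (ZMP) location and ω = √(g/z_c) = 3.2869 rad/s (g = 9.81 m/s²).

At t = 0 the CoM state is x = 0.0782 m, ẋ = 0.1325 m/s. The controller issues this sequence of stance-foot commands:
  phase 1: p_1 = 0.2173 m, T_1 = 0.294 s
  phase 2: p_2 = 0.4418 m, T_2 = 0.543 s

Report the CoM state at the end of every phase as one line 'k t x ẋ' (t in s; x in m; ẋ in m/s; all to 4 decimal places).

phase 1: p=0.2173, T=0.294, ωT=0.966349, cosh=1.504400, sinh=1.123930; start (x,ẋ)=(0.078200, 0.132500) → end (x,ẋ)=(0.053345, -0.314537)
phase 2: p=0.4418, T=0.543, ωT=1.784787, cosh=3.063071, sinh=2.895238; start (x,ẋ)=(0.053345, -0.314537) → end (x,ẋ)=(-1.025121, -4.660121)

1 0.2940 0.0533 -0.3145
2 0.8370 -1.0251 -4.6601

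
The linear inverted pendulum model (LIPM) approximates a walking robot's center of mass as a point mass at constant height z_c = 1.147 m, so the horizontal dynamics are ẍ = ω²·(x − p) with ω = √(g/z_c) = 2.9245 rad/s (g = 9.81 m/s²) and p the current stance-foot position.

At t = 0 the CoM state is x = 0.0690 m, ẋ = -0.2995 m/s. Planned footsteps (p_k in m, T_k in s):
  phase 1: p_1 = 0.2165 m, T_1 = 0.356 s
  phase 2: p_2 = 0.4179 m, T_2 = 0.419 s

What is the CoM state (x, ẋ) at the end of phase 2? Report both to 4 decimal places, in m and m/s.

phase 1: p=0.2165, T=0.356, ωT=1.041122, cosh=1.592726, sinh=1.239667; start (x,ẋ)=(0.069000, -0.299500) → end (x,ẋ)=(-0.145382, -1.011769)
phase 2: p=0.4179, T=0.419, ωT=1.225365, cosh=1.849530, sinh=1.555880; start (x,ẋ)=(-0.145382, -1.011769) → end (x,ẋ)=(-1.162185, -4.434328)

x = -1.1622, ẋ = -4.4343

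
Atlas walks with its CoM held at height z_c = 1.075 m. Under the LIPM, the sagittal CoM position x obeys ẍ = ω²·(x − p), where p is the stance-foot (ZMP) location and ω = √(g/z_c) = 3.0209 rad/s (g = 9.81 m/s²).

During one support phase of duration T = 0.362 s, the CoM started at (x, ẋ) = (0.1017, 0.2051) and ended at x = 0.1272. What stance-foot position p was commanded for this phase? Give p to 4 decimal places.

p = 0.1994

ωT = 3.0209·0.362 = 1.093566; cosh(ωT) = 1.659959, sinh(ωT) = 1.324939
x(T) = p + (x₀−p)·cosh(ωT) + (ẋ₀/ω)·sinh(ωT) ⇒ p·(1 − cosh) = x(T) − x₀·cosh − (ẋ₀/ω)·sinh
numerator   = 0.1272 − (0.1017)·1.659959 − (0.2051/3.0209)·1.324939 = -0.131573
denominator = 1 − 1.659959 = -0.659959
p = -0.131573 / -0.659959 = 0.1994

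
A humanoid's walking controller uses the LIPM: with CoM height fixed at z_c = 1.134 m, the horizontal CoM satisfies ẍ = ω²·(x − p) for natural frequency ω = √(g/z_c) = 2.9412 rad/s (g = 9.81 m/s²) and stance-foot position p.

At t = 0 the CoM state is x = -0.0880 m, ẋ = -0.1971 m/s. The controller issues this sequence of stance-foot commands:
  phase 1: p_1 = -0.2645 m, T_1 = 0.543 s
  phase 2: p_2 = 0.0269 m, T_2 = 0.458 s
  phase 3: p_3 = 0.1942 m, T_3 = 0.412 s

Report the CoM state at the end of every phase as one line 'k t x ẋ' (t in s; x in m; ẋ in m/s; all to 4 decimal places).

1 0.5430 0.0305 0.7226
2 1.0010 0.4749 1.5027
3 1.4130 1.4895 4.0114

phase 1: p=-0.2645, T=0.543, ωT=1.597072, cosh=2.570519, sinh=2.368030; start (x,ẋ)=(-0.088000, -0.197100) → end (x,ẋ)=(0.030507, 0.722647)
phase 2: p=0.0269, T=0.458, ωT=1.347070, cosh=2.053070, sinh=1.793069; start (x,ẋ)=(0.030507, 0.722647) → end (x,ẋ)=(0.474858, 1.502665)
phase 3: p=0.1942, T=0.412, ωT=1.211774, cosh=1.828554, sinh=1.530886; start (x,ẋ)=(0.474858, 1.502665) → end (x,ẋ)=(1.489531, 4.011408)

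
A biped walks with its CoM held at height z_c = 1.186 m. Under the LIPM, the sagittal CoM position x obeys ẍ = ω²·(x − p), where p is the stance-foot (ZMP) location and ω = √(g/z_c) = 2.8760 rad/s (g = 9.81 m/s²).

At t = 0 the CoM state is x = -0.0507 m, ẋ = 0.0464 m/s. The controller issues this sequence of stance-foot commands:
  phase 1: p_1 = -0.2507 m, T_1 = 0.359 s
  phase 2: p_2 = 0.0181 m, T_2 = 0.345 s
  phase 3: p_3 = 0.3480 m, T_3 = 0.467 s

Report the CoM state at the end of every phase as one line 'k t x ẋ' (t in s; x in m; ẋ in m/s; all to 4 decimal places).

phase 1: p=-0.2507, T=0.359, ωT=1.032484, cosh=1.582077, sinh=1.225956; start (x,ẋ)=(-0.050700, 0.046400) → end (x,ẋ)=(0.085494, 0.778578)
phase 2: p=0.0181, T=0.345, ωT=0.992220, cosh=1.533984, sinh=1.163231; start (x,ẋ)=(0.085494, 0.778578) → end (x,ẋ)=(0.436387, 1.419791)
phase 3: p=0.3480, T=0.467, ωT=1.343092, cosh=2.045954, sinh=1.784916; start (x,ẋ)=(0.436387, 1.419791) → end (x,ẋ)=(1.409992, 3.358553)

1 0.3590 0.0855 0.7786
2 0.7040 0.4364 1.4198
3 1.1710 1.4100 3.3586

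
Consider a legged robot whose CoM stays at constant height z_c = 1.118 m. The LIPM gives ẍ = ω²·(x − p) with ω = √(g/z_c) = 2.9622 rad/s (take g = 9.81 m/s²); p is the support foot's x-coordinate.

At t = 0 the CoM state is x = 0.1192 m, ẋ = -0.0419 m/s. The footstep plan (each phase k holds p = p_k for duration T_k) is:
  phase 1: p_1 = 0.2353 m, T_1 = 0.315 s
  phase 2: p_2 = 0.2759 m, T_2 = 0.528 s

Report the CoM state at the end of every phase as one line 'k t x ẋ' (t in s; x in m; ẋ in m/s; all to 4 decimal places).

1 0.3150 0.0497 -0.4310
2 0.8430 -0.6206 -2.6057

phase 1: p=0.2353, T=0.315, ωT=0.933093, cosh=1.467848, sinh=1.074513; start (x,ẋ)=(0.119200, -0.041900) → end (x,ẋ)=(0.049684, -0.431040)
phase 2: p=0.2759, T=0.528, ωT=1.564042, cosh=2.493691, sinh=2.284402; start (x,ẋ)=(0.049684, -0.431040) → end (x,ẋ)=(-0.620624, -2.605652)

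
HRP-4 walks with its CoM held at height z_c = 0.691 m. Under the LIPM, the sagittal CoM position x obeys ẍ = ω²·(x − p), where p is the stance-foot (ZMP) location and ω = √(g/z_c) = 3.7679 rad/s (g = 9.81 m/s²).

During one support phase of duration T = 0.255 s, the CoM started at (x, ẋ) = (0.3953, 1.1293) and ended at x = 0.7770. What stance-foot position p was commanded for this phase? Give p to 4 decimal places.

p = 0.3003

ωT = 3.7679·0.255 = 0.960815; cosh(ωT) = 1.498203, sinh(ωT) = 1.115622
x(T) = p + (x₀−p)·cosh(ωT) + (ẋ₀/ω)·sinh(ωT) ⇒ p·(1 − cosh) = x(T) − x₀·cosh − (ẋ₀/ω)·sinh
numerator   = 0.7770 − (0.3953)·1.498203 − (1.1293/3.7679)·1.115622 = -0.149609
denominator = 1 − 1.498203 = -0.498203
p = -0.149609 / -0.498203 = 0.3003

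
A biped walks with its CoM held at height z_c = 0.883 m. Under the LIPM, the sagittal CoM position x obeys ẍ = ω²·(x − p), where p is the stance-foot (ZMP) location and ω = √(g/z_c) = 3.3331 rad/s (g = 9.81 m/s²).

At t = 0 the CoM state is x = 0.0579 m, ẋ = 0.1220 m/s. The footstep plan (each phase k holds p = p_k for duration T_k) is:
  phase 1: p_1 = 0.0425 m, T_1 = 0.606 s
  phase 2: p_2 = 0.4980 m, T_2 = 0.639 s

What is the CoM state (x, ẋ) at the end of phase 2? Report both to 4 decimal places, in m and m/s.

phase 1: p=0.0425, T=0.606, ωT=2.019859, cosh=3.834967, sinh=3.702292; start (x,ẋ)=(0.057900, 0.122000) → end (x,ẋ)=(0.237072, 0.657904)
phase 2: p=0.4980, T=0.639, ωT=2.129851, cosh=4.266234, sinh=4.147379; start (x,ẋ)=(0.237072, 0.657904) → end (x,ẋ)=(0.203450, -0.800203)

x = 0.2034, ẋ = -0.8002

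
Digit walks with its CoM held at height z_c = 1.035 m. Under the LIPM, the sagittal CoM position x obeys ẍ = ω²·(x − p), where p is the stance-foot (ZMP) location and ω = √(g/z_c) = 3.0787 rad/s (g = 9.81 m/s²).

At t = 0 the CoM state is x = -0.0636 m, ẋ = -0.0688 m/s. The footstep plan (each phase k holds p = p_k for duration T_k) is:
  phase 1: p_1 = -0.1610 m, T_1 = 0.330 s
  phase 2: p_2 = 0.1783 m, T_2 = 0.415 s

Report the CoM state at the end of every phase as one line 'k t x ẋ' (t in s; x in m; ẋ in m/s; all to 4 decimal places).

1 0.3300 -0.0357 0.2524
2 0.7450 -0.0998 -0.6022

phase 1: p=-0.1610, T=0.330, ωT=1.015971, cosh=1.562047, sinh=1.199997; start (x,ẋ)=(-0.063600, -0.068800) → end (x,ẋ)=(-0.035673, 0.252369)
phase 2: p=0.1783, T=0.415, ωT=1.277660, cosh=1.933462, sinh=1.654773; start (x,ẋ)=(-0.035673, 0.252369) → end (x,ẋ)=(-0.099763, -0.602151)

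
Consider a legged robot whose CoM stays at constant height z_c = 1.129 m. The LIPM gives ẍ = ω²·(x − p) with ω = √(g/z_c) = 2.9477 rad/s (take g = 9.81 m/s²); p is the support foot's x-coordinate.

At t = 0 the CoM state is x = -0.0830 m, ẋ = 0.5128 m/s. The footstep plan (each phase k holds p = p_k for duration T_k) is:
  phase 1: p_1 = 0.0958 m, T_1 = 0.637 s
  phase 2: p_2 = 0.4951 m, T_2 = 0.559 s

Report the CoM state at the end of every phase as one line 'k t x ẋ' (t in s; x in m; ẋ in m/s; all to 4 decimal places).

1 0.6370 0.0530 0.0329
2 1.1960 -0.6679 -3.1709

phase 1: p=0.0958, T=0.637, ωT=1.877685, cosh=3.345647, sinh=3.192703; start (x,ẋ)=(-0.083000, 0.512800) → end (x,ẋ)=(0.053021, 0.032938)
phase 2: p=0.4951, T=0.559, ωT=1.647764, cosh=2.693916, sinh=2.501436; start (x,ẋ)=(0.053021, 0.032938) → end (x,ẋ)=(-0.667874, -3.170934)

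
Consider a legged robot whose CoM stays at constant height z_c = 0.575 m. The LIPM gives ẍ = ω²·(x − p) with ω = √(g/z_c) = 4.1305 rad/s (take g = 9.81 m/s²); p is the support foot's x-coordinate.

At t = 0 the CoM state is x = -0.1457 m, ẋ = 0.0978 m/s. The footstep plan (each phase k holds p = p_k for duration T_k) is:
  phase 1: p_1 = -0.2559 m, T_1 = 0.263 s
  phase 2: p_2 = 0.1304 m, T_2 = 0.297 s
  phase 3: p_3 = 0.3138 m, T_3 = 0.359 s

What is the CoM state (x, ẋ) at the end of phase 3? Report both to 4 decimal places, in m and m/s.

x = -0.0446, ẋ = -1.2101

phase 1: p=-0.2559, T=0.263, ωT=1.086321, cosh=1.650404, sinh=1.312949; start (x,ẋ)=(-0.145700, 0.097800) → end (x,ẋ)=(-0.042938, 0.759039)
phase 2: p=0.1304, T=0.297, ωT=1.226758, cosh=1.851700, sinh=1.558458; start (x,ẋ)=(-0.042938, 0.759039) → end (x,ẋ)=(0.095819, 0.289699)
phase 3: p=0.3138, T=0.359, ωT=1.482849, cosh=2.316236, sinh=2.089246; start (x,ẋ)=(0.095819, 0.289699) → end (x,ẋ)=(-0.044563, -1.210083)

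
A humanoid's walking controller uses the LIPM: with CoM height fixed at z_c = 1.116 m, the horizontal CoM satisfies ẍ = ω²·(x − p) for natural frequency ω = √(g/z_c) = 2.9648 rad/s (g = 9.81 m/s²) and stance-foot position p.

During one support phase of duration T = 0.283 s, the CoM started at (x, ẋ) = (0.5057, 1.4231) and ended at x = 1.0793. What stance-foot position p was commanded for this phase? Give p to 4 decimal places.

p = 0.1790

ωT = 2.9648·0.283 = 0.839038; cosh(ωT) = 1.373133, sinh(ωT) = 0.941007
x(T) = p + (x₀−p)·cosh(ωT) + (ẋ₀/ω)·sinh(ωT) ⇒ p·(1 − cosh) = x(T) − x₀·cosh − (ẋ₀/ω)·sinh
numerator   = 1.0793 − (0.5057)·1.373133 − (1.4231/2.9648)·0.941007 = -0.066776
denominator = 1 − 1.373133 = -0.373133
p = -0.066776 / -0.373133 = 0.1790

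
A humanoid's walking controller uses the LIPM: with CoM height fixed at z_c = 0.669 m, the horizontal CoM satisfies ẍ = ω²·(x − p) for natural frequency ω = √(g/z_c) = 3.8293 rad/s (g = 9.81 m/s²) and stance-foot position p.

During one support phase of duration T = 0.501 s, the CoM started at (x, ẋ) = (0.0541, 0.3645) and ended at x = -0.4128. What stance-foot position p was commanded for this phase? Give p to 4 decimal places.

ωT = 3.8293·0.501 = 1.918479; cosh(ωT) = 3.478712, sinh(ωT) = 3.331882
x(T) = p + (x₀−p)·cosh(ωT) + (ẋ₀/ω)·sinh(ωT) ⇒ p·(1 − cosh) = x(T) − x₀·cosh − (ẋ₀/ω)·sinh
numerator   = -0.4128 − (0.0541)·3.478712 − (0.3645/3.8293)·3.331882 = -0.918151
denominator = 1 − 3.478712 = -2.478712
p = -0.918151 / -2.478712 = 0.3704

p = 0.3704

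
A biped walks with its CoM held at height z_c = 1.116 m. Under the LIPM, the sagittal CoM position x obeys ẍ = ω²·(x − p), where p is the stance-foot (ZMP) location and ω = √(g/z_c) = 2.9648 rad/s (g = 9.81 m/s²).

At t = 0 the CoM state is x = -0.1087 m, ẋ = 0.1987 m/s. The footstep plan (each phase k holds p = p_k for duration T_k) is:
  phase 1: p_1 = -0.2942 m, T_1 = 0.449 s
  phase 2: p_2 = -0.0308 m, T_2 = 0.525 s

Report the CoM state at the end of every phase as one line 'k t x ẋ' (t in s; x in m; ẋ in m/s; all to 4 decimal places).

1 0.4490 0.1994 1.3707
2 0.9740 1.5868 4.9410

phase 1: p=-0.2942, T=0.449, ωT=1.331195, cosh=2.024863, sinh=1.760702; start (x,ẋ)=(-0.108700, 0.198700) → end (x,ẋ)=(0.199414, 1.370674)
phase 2: p=-0.0308, T=0.525, ωT=1.556520, cosh=2.476579, sinh=2.265710; start (x,ẋ)=(0.199414, 1.370674) → end (x,ẋ)=(1.586817, 4.941017)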